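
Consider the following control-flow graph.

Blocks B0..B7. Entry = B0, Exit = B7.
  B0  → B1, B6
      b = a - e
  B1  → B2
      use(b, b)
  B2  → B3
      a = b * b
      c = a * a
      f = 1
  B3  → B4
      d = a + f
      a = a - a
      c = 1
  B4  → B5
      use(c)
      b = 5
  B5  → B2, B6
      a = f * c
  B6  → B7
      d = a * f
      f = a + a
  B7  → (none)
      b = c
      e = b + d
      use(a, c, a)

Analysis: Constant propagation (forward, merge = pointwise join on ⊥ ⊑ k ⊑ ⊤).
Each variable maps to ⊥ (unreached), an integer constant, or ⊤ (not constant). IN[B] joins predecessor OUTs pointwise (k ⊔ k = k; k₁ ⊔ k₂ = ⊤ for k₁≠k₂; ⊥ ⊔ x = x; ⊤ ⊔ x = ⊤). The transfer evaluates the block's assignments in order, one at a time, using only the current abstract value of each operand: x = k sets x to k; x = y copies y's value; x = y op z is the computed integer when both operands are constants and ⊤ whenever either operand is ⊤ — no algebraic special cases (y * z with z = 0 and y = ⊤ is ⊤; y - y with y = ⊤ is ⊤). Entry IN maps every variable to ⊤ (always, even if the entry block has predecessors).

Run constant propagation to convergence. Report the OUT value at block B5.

Answer: {a: 1, b: 5, c: 1, d: ⊤, e: ⊤, f: 1}

Derivation:
Per-block solution:
  B0:  IN=(all ⊤)  OUT=(all ⊤)
  B1:  IN=(all ⊤)  OUT=(all ⊤)
  B2:  IN=(all ⊤)  OUT={f:1; rest ⊤}
  B3:  IN={f:1; rest ⊤}  OUT={c:1, f:1; rest ⊤}
  B4:  IN={c:1, f:1; rest ⊤}  OUT={b:5, c:1, f:1; rest ⊤}
  B5:  IN={b:5, c:1, f:1; rest ⊤}  OUT={a:1, b:5, c:1, f:1; rest ⊤}
  B6:  IN=(all ⊤)  OUT=(all ⊤)
  B7:  IN=(all ⊤)  OUT=(all ⊤)

Merge at B5: IN[B5] = OUT[B4] = {a: ⊤, b: 5, c: 1, d: ⊤, e: ⊤, f: 1}
Applying B5's transfer function to that IN value gives OUT[B5] (row B5 above).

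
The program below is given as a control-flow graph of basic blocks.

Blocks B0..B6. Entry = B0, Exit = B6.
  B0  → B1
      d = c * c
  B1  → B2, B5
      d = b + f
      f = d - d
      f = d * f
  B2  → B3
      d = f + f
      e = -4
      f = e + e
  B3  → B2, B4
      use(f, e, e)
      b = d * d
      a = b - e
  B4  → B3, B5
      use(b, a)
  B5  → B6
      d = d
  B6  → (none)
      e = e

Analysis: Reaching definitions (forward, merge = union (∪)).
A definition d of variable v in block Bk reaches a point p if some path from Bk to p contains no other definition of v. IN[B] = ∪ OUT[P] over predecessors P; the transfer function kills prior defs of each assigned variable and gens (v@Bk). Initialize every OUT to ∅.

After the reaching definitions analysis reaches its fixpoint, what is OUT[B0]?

Answer: {d@B0}

Trace:
Converged values:
  B0:   IN={}   OUT={d@B0}
  B1:   IN={d@B0}   OUT={d@B1, f@B1}
  B2:   IN={a@B3, b@B3, d@B1, d@B2, e@B2, f@B1, f@B2}   OUT={a@B3, b@B3, d@B2, e@B2, f@B2}
  B3:   IN={a@B3, b@B3, d@B2, e@B2, f@B2}   OUT={a@B3, b@B3, d@B2, e@B2, f@B2}
  B4:   IN={a@B3, b@B3, d@B2, e@B2, f@B2}   OUT={a@B3, b@B3, d@B2, e@B2, f@B2}
  B5:   IN={a@B3, b@B3, d@B1, d@B2, e@B2, f@B1, f@B2}   OUT={a@B3, b@B3, d@B5, e@B2, f@B1, f@B2}
  B6:   IN={a@B3, b@B3, d@B5, e@B2, f@B1, f@B2}   OUT={a@B3, b@B3, d@B5, e@B6, f@B1, f@B2}

B0 is the boundary node: IN[B0] = {}
Applying B0's transfer function to that IN value gives OUT[B0] (row B0 above).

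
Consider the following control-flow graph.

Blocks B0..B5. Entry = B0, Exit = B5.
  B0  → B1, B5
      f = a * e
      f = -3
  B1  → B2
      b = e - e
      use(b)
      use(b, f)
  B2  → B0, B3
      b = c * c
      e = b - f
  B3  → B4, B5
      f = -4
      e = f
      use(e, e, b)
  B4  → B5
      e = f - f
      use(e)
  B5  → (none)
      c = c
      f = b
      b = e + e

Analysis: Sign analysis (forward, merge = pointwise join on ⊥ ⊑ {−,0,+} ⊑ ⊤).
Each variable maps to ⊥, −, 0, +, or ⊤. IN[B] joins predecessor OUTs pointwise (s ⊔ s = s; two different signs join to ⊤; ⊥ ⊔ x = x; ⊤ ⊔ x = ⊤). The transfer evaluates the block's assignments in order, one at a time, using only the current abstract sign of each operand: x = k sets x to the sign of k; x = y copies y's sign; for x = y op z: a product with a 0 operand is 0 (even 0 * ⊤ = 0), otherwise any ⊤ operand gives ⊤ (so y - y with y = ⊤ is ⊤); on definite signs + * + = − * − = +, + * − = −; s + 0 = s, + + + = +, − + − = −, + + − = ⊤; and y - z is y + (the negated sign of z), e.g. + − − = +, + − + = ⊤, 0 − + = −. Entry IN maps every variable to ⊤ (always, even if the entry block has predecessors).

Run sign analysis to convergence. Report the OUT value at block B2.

Answer: {a: ⊤, b: ⊤, c: ⊤, d: ⊤, e: ⊤, f: -}

Derivation:
Converged values:
  B0:   IN=(all ⊤)   OUT={f:-; rest ⊤}
  B1:   IN={f:-; rest ⊤}   OUT={f:-; rest ⊤}
  B2:   IN={f:-; rest ⊤}   OUT={f:-; rest ⊤}
  B3:   IN={f:-; rest ⊤}   OUT={e:-, f:-; rest ⊤}
  B4:   IN={e:-, f:-; rest ⊤}   OUT={f:-; rest ⊤}
  B5:   IN={f:-; rest ⊤}   OUT=(all ⊤)

Merge at B2: IN[B2] = OUT[B1] = {a: ⊤, b: ⊤, c: ⊤, d: ⊤, e: ⊤, f: -}
Applying B2's transfer function to that IN value gives OUT[B2] (row B2 above).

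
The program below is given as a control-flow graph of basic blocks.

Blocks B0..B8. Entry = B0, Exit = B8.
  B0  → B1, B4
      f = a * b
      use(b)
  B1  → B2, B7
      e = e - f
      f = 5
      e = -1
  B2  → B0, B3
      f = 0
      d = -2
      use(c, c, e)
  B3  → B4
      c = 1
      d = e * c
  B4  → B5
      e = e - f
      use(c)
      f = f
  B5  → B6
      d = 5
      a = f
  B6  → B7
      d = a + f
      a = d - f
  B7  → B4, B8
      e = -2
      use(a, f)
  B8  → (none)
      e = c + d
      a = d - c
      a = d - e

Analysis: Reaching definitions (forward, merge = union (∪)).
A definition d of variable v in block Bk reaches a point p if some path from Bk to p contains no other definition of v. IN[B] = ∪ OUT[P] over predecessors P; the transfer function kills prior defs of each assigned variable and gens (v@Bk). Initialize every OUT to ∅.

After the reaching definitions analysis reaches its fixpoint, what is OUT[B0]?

Answer: {d@B2, e@B1, f@B0}

Trace:
Per-block solution:
  B0:   IN={d@B2, e@B1, f@B2}   OUT={d@B2, e@B1, f@B0}
  B1:   IN={d@B2, e@B1, f@B0}   OUT={d@B2, e@B1, f@B1}
  B2:   IN={d@B2, e@B1, f@B1}   OUT={d@B2, e@B1, f@B2}
  B3:   IN={d@B2, e@B1, f@B2}   OUT={c@B3, d@B3, e@B1, f@B2}
  B4:   IN={a@B6, c@B3, d@B2, d@B3, d@B6, e@B1, e@B7, f@B0, f@B1, f@B2, f@B4}   OUT={a@B6, c@B3, d@B2, d@B3, d@B6, e@B4, f@B4}
  B5:   IN={a@B6, c@B3, d@B2, d@B3, d@B6, e@B4, f@B4}   OUT={a@B5, c@B3, d@B5, e@B4, f@B4}
  B6:   IN={a@B5, c@B3, d@B5, e@B4, f@B4}   OUT={a@B6, c@B3, d@B6, e@B4, f@B4}
  B7:   IN={a@B6, c@B3, d@B2, d@B6, e@B1, e@B4, f@B1, f@B4}   OUT={a@B6, c@B3, d@B2, d@B6, e@B7, f@B1, f@B4}
  B8:   IN={a@B6, c@B3, d@B2, d@B6, e@B7, f@B1, f@B4}   OUT={a@B8, c@B3, d@B2, d@B6, e@B8, f@B1, f@B4}

Merge at B0 (entry node, so the boundary value {} is joined with the incoming edge(s)): IN[B0] = {} ⊔ OUT[B2] = {d@B2, e@B1, f@B2}
Applying B0's transfer function to that IN value gives OUT[B0] (row B0 above).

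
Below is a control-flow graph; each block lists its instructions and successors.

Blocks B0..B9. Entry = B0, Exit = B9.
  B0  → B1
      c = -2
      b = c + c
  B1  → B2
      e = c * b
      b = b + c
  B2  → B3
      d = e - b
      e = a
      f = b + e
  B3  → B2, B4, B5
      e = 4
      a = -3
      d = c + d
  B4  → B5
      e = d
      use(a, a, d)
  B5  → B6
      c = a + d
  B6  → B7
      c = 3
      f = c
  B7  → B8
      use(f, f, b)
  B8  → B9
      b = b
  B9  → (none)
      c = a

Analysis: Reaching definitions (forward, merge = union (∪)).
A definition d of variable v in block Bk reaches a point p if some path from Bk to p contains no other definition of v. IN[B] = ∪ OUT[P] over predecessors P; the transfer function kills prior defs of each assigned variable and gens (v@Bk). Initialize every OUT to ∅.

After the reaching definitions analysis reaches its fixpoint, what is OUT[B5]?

Fixpoint table:
  B0:   IN={}   OUT={b@B0, c@B0}
  B1:   IN={b@B0, c@B0}   OUT={b@B1, c@B0, e@B1}
  B2:   IN={a@B3, b@B1, c@B0, d@B3, e@B1, e@B3, f@B2}   OUT={a@B3, b@B1, c@B0, d@B2, e@B2, f@B2}
  B3:   IN={a@B3, b@B1, c@B0, d@B2, e@B2, f@B2}   OUT={a@B3, b@B1, c@B0, d@B3, e@B3, f@B2}
  B4:   IN={a@B3, b@B1, c@B0, d@B3, e@B3, f@B2}   OUT={a@B3, b@B1, c@B0, d@B3, e@B4, f@B2}
  B5:   IN={a@B3, b@B1, c@B0, d@B3, e@B3, e@B4, f@B2}   OUT={a@B3, b@B1, c@B5, d@B3, e@B3, e@B4, f@B2}
  B6:   IN={a@B3, b@B1, c@B5, d@B3, e@B3, e@B4, f@B2}   OUT={a@B3, b@B1, c@B6, d@B3, e@B3, e@B4, f@B6}
  B7:   IN={a@B3, b@B1, c@B6, d@B3, e@B3, e@B4, f@B6}   OUT={a@B3, b@B1, c@B6, d@B3, e@B3, e@B4, f@B6}
  B8:   IN={a@B3, b@B1, c@B6, d@B3, e@B3, e@B4, f@B6}   OUT={a@B3, b@B8, c@B6, d@B3, e@B3, e@B4, f@B6}
  B9:   IN={a@B3, b@B8, c@B6, d@B3, e@B3, e@B4, f@B6}   OUT={a@B3, b@B8, c@B9, d@B3, e@B3, e@B4, f@B6}

Merge at B5: IN[B5] = OUT[B3] ⊔ OUT[B4] = {a@B3, b@B1, c@B0, d@B3, e@B3, e@B4, f@B2}
Applying B5's transfer function to that IN value gives OUT[B5] (row B5 above).

Answer: {a@B3, b@B1, c@B5, d@B3, e@B3, e@B4, f@B2}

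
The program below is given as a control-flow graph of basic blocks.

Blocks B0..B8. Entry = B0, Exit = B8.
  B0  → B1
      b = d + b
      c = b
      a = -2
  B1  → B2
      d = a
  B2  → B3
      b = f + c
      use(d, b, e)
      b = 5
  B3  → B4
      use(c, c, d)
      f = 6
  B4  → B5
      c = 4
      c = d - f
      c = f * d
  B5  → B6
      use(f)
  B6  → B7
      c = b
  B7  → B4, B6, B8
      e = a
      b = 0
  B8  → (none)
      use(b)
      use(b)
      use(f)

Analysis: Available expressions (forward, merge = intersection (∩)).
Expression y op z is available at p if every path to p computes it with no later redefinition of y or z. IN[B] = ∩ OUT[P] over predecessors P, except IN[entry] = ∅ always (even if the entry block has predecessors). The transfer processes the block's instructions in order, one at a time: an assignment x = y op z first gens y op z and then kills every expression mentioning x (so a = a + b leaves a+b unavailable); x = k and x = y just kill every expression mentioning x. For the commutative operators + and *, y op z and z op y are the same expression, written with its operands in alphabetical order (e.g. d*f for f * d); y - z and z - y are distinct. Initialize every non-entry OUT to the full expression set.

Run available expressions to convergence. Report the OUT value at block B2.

Fixpoint table:
  B0: | IN={} | OUT={}
  B1: | IN={} | OUT={}
  B2: | IN={} | OUT={c+f}
  B3: | IN={c+f} | OUT={}
  B4: | IN={} | OUT={d*f, d-f}
  B5: | IN={d*f, d-f} | OUT={d*f, d-f}
  B6: | IN={d*f, d-f} | OUT={d*f, d-f}
  B7: | IN={d*f, d-f} | OUT={d*f, d-f}
  B8: | IN={d*f, d-f} | OUT={d*f, d-f}

Merge at B2: IN[B2] = OUT[B1] = {}
Applying B2's transfer function to that IN value gives OUT[B2] (row B2 above).

Answer: {c+f}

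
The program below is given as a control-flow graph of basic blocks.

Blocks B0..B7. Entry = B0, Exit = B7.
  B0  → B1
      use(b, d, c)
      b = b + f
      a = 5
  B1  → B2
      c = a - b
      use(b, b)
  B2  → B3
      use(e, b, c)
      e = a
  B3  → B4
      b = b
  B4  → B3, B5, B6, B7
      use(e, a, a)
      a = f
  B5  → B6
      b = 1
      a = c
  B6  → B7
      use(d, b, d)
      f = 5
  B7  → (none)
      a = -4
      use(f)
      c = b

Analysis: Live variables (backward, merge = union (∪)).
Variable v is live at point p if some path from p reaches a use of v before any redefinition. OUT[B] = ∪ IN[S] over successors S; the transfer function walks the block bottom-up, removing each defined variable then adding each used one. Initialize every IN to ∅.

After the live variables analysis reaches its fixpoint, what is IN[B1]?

Converged values:
  B0: | IN={b, c, d, e, f} | OUT={a, b, d, e, f}
  B1: | IN={a, b, d, e, f} | OUT={a, b, c, d, e, f}
  B2: | IN={a, b, c, d, e, f} | OUT={a, b, c, d, e, f}
  B3: | IN={a, b, c, d, e, f} | OUT={a, b, c, d, e, f}
  B4: | IN={a, b, c, d, e, f} | OUT={a, b, c, d, e, f}
  B5: | IN={c, d} | OUT={b, d}
  B6: | IN={b, d} | OUT={b, f}
  B7: | IN={b, f} | OUT={}

Merge at B1: OUT[B1] = IN[B2] = {a, b, c, d, e, f}
Applying B1's transfer function to that OUT value gives IN[B1] (row B1 above).

Answer: {a, b, d, e, f}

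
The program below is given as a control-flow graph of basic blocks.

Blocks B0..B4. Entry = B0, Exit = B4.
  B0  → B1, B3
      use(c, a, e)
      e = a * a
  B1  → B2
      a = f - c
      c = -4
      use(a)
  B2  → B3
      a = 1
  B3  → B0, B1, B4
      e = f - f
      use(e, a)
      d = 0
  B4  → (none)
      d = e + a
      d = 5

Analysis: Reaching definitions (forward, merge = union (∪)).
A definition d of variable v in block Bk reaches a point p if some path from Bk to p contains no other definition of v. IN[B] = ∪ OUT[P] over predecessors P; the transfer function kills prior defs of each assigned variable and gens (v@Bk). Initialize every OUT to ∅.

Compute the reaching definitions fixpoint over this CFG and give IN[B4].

Answer: {a@B2, c@B1, d@B3, e@B3}

Derivation:
Converged values:
  B0:  IN={a@B2, c@B1, d@B3, e@B3}  OUT={a@B2, c@B1, d@B3, e@B0}
  B1:  IN={a@B2, c@B1, d@B3, e@B0, e@B3}  OUT={a@B1, c@B1, d@B3, e@B0, e@B3}
  B2:  IN={a@B1, c@B1, d@B3, e@B0, e@B3}  OUT={a@B2, c@B1, d@B3, e@B0, e@B3}
  B3:  IN={a@B2, c@B1, d@B3, e@B0, e@B3}  OUT={a@B2, c@B1, d@B3, e@B3}
  B4:  IN={a@B2, c@B1, d@B3, e@B3}  OUT={a@B2, c@B1, d@B4, e@B3}

Merge at B4: IN[B4] = OUT[B3] = {a@B2, c@B1, d@B3, e@B3}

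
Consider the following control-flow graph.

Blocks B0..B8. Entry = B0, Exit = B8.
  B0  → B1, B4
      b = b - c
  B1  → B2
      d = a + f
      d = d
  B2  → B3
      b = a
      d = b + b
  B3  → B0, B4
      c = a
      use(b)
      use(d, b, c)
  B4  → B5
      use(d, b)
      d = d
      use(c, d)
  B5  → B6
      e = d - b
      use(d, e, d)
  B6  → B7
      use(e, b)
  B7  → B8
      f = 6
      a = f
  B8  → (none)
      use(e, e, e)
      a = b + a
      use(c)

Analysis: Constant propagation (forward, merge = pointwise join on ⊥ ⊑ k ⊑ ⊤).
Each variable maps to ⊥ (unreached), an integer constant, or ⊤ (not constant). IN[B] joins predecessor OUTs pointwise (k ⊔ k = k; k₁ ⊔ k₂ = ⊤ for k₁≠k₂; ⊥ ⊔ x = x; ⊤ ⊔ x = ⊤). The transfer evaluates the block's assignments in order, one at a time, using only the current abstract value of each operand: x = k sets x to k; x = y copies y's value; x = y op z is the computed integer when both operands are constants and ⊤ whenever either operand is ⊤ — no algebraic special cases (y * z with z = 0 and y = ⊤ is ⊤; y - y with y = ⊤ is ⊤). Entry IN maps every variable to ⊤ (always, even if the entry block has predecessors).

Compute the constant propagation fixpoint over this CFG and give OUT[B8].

Answer: {a: ⊤, b: ⊤, c: ⊤, d: ⊤, e: ⊤, f: 6}

Derivation:
Per-block solution:
  B0:   IN=(all ⊤)   OUT=(all ⊤)
  B1:   IN=(all ⊤)   OUT=(all ⊤)
  B2:   IN=(all ⊤)   OUT=(all ⊤)
  B3:   IN=(all ⊤)   OUT=(all ⊤)
  B4:   IN=(all ⊤)   OUT=(all ⊤)
  B5:   IN=(all ⊤)   OUT=(all ⊤)
  B6:   IN=(all ⊤)   OUT=(all ⊤)
  B7:   IN=(all ⊤)   OUT={a:6, f:6; rest ⊤}
  B8:   IN={a:6, f:6; rest ⊤}   OUT={f:6; rest ⊤}

Merge at B8: IN[B8] = OUT[B7] = {a: 6, b: ⊤, c: ⊤, d: ⊤, e: ⊤, f: 6}
Applying B8's transfer function to that IN value gives OUT[B8] (row B8 above).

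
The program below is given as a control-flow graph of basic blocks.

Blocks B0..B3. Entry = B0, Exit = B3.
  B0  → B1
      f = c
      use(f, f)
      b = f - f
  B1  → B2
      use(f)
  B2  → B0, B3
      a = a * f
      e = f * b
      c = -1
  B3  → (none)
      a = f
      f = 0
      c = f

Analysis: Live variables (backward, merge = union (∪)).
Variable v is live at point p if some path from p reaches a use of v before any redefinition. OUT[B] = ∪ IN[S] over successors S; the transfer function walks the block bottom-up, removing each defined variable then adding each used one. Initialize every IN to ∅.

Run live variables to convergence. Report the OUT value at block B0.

Answer: {a, b, f}

Trace:
Converged values:
  B0: | IN={a, c} | OUT={a, b, f}
  B1: | IN={a, b, f} | OUT={a, b, f}
  B2: | IN={a, b, f} | OUT={a, c, f}
  B3: | IN={f} | OUT={}

Merge at B0: OUT[B0] = IN[B1] = {a, b, f}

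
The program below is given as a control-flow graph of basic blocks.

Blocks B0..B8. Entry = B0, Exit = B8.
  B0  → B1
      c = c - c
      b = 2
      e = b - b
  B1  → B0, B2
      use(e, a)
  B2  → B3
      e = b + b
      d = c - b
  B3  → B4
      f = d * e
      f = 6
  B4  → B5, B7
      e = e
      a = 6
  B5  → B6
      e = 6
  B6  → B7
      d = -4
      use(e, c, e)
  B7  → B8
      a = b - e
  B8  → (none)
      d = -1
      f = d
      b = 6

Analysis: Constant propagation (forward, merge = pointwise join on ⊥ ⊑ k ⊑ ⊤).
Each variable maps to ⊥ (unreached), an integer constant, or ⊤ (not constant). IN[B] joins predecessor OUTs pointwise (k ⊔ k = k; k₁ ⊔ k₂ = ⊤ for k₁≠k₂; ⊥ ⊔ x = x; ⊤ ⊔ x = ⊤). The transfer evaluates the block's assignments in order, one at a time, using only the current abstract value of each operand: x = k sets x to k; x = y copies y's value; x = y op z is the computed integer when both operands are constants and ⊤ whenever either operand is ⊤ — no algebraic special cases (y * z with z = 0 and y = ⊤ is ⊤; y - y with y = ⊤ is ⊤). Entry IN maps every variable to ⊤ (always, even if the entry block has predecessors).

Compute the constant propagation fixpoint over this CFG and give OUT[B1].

Answer: {a: ⊤, b: 2, c: ⊤, d: ⊤, e: 0, f: ⊤}

Derivation:
Fixpoint table:
  B0: | IN=(all ⊤) | OUT={b:2, e:0; rest ⊤}
  B1: | IN={b:2, e:0; rest ⊤} | OUT={b:2, e:0; rest ⊤}
  B2: | IN={b:2, e:0; rest ⊤} | OUT={b:2, e:4; rest ⊤}
  B3: | IN={b:2, e:4; rest ⊤} | OUT={b:2, e:4, f:6; rest ⊤}
  B4: | IN={b:2, e:4, f:6; rest ⊤} | OUT={a:6, b:2, e:4, f:6; rest ⊤}
  B5: | IN={a:6, b:2, e:4, f:6; rest ⊤} | OUT={a:6, b:2, e:6, f:6; rest ⊤}
  B6: | IN={a:6, b:2, e:6, f:6; rest ⊤} | OUT={a:6, b:2, d:-4, e:6, f:6; rest ⊤}
  B7: | IN={a:6, b:2, f:6; rest ⊤} | OUT={b:2, f:6; rest ⊤}
  B8: | IN={b:2, f:6; rest ⊤} | OUT={b:6, d:-1, f:-1; rest ⊤}

Merge at B1: IN[B1] = OUT[B0] = {a: ⊤, b: 2, c: ⊤, d: ⊤, e: 0, f: ⊤}
Applying B1's transfer function to that IN value gives OUT[B1] (row B1 above).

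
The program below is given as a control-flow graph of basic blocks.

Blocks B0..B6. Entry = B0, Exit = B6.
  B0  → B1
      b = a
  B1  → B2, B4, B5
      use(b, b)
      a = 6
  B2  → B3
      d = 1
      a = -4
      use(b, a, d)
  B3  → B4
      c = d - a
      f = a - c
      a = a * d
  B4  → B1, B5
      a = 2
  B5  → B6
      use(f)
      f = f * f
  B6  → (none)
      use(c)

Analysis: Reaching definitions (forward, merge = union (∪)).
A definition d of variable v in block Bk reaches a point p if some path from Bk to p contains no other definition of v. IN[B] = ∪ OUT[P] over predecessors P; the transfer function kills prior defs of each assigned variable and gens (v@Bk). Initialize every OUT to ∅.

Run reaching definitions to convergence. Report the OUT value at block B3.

Answer: {a@B3, b@B0, c@B3, d@B2, f@B3}

Working:
Per-block solution:
  B0: | IN={} | OUT={b@B0}
  B1: | IN={a@B4, b@B0, c@B3, d@B2, f@B3} | OUT={a@B1, b@B0, c@B3, d@B2, f@B3}
  B2: | IN={a@B1, b@B0, c@B3, d@B2, f@B3} | OUT={a@B2, b@B0, c@B3, d@B2, f@B3}
  B3: | IN={a@B2, b@B0, c@B3, d@B2, f@B3} | OUT={a@B3, b@B0, c@B3, d@B2, f@B3}
  B4: | IN={a@B1, a@B3, b@B0, c@B3, d@B2, f@B3} | OUT={a@B4, b@B0, c@B3, d@B2, f@B3}
  B5: | IN={a@B1, a@B4, b@B0, c@B3, d@B2, f@B3} | OUT={a@B1, a@B4, b@B0, c@B3, d@B2, f@B5}
  B6: | IN={a@B1, a@B4, b@B0, c@B3, d@B2, f@B5} | OUT={a@B1, a@B4, b@B0, c@B3, d@B2, f@B5}

Merge at B3: IN[B3] = OUT[B2] = {a@B2, b@B0, c@B3, d@B2, f@B3}
Applying B3's transfer function to that IN value gives OUT[B3] (row B3 above).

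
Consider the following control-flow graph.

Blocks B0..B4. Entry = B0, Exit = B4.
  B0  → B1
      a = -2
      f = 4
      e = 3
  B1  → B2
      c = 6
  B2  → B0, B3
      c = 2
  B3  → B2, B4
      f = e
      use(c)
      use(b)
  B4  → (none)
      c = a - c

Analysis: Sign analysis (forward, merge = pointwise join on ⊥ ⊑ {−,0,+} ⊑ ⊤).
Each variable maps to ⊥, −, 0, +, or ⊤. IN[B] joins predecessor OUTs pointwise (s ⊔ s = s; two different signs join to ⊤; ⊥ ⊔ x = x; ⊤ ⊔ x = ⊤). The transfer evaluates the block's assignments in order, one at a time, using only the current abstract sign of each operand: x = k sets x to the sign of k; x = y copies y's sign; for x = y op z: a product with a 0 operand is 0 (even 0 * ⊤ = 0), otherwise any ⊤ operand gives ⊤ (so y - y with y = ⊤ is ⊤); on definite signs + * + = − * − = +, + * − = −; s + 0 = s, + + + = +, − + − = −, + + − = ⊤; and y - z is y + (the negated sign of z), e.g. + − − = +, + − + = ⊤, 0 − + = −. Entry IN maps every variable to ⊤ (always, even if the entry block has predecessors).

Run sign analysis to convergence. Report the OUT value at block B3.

Answer: {a: -, b: ⊤, c: +, d: ⊤, e: +, f: +}

Trace:
Fixpoint table:
  B0:   IN=(all ⊤)   OUT={a:-, e:+, f:+; rest ⊤}
  B1:   IN={a:-, e:+, f:+; rest ⊤}   OUT={a:-, c:+, e:+, f:+; rest ⊤}
  B2:   IN={a:-, c:+, e:+, f:+; rest ⊤}   OUT={a:-, c:+, e:+, f:+; rest ⊤}
  B3:   IN={a:-, c:+, e:+, f:+; rest ⊤}   OUT={a:-, c:+, e:+, f:+; rest ⊤}
  B4:   IN={a:-, c:+, e:+, f:+; rest ⊤}   OUT={a:-, c:-, e:+, f:+; rest ⊤}

Merge at B3: IN[B3] = OUT[B2] = {a: -, b: ⊤, c: +, d: ⊤, e: +, f: +}
Applying B3's transfer function to that IN value gives OUT[B3] (row B3 above).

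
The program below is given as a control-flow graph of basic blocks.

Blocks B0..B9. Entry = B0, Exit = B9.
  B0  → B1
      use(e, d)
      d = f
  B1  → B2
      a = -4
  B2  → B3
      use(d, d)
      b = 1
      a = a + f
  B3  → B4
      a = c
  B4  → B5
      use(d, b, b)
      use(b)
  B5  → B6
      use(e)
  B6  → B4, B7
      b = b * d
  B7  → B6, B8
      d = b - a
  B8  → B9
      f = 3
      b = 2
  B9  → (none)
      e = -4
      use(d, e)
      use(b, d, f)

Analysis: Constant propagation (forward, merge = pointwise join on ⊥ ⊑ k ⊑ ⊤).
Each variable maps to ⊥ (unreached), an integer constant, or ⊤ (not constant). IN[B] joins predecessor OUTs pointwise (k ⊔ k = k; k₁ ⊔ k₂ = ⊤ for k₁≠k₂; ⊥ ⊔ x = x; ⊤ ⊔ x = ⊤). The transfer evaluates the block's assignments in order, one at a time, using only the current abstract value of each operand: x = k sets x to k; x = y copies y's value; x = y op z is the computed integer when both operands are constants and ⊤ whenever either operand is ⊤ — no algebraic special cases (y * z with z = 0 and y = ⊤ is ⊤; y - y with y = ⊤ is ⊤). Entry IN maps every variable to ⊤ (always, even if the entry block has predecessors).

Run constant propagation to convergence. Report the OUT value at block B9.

Converged values:
  B0: | IN=(all ⊤) | OUT=(all ⊤)
  B1: | IN=(all ⊤) | OUT={a:-4; rest ⊤}
  B2: | IN={a:-4; rest ⊤} | OUT={b:1; rest ⊤}
  B3: | IN={b:1; rest ⊤} | OUT={b:1; rest ⊤}
  B4: | IN=(all ⊤) | OUT=(all ⊤)
  B5: | IN=(all ⊤) | OUT=(all ⊤)
  B6: | IN=(all ⊤) | OUT=(all ⊤)
  B7: | IN=(all ⊤) | OUT=(all ⊤)
  B8: | IN=(all ⊤) | OUT={b:2, f:3; rest ⊤}
  B9: | IN={b:2, f:3; rest ⊤} | OUT={b:2, e:-4, f:3; rest ⊤}

Merge at B9: IN[B9] = OUT[B8] = {a: ⊤, b: 2, c: ⊤, d: ⊤, e: ⊤, f: 3}
Applying B9's transfer function to that IN value gives OUT[B9] (row B9 above).

Answer: {a: ⊤, b: 2, c: ⊤, d: ⊤, e: -4, f: 3}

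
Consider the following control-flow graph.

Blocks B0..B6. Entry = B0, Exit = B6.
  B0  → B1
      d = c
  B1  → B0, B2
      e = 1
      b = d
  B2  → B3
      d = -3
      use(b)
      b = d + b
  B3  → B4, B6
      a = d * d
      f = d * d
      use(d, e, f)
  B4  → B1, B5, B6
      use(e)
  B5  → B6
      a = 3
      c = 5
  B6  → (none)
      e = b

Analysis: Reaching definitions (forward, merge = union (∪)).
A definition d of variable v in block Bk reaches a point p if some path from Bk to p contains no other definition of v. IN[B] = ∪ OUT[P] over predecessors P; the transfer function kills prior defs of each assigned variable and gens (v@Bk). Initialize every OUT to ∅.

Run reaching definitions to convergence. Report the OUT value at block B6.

Fixpoint table:
  B0:  IN={a@B3, b@B1, d@B0, d@B2, e@B1, f@B3}  OUT={a@B3, b@B1, d@B0, e@B1, f@B3}
  B1:  IN={a@B3, b@B1, b@B2, d@B0, d@B2, e@B1, f@B3}  OUT={a@B3, b@B1, d@B0, d@B2, e@B1, f@B3}
  B2:  IN={a@B3, b@B1, d@B0, d@B2, e@B1, f@B3}  OUT={a@B3, b@B2, d@B2, e@B1, f@B3}
  B3:  IN={a@B3, b@B2, d@B2, e@B1, f@B3}  OUT={a@B3, b@B2, d@B2, e@B1, f@B3}
  B4:  IN={a@B3, b@B2, d@B2, e@B1, f@B3}  OUT={a@B3, b@B2, d@B2, e@B1, f@B3}
  B5:  IN={a@B3, b@B2, d@B2, e@B1, f@B3}  OUT={a@B5, b@B2, c@B5, d@B2, e@B1, f@B3}
  B6:  IN={a@B3, a@B5, b@B2, c@B5, d@B2, e@B1, f@B3}  OUT={a@B3, a@B5, b@B2, c@B5, d@B2, e@B6, f@B3}

Merge at B6: IN[B6] = OUT[B3] ⊔ OUT[B4] ⊔ OUT[B5] = {a@B3, a@B5, b@B2, c@B5, d@B2, e@B1, f@B3}
Applying B6's transfer function to that IN value gives OUT[B6] (row B6 above).

Answer: {a@B3, a@B5, b@B2, c@B5, d@B2, e@B6, f@B3}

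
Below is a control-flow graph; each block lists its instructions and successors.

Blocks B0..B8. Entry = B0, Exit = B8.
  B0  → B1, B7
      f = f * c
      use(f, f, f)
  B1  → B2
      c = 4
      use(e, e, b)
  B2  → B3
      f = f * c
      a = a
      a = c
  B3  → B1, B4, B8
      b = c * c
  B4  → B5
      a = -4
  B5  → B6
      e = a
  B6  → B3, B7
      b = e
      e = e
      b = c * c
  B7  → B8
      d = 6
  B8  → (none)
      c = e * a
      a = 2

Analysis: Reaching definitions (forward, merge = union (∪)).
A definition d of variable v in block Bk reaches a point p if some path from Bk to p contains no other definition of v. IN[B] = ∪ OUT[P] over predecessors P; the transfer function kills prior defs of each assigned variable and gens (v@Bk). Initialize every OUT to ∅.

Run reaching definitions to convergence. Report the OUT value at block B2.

Per-block solution:
  B0:  IN={}  OUT={f@B0}
  B1:  IN={a@B2, a@B4, b@B3, c@B1, e@B6, f@B0, f@B2}  OUT={a@B2, a@B4, b@B3, c@B1, e@B6, f@B0, f@B2}
  B2:  IN={a@B2, a@B4, b@B3, c@B1, e@B6, f@B0, f@B2}  OUT={a@B2, b@B3, c@B1, e@B6, f@B2}
  B3:  IN={a@B2, a@B4, b@B3, b@B6, c@B1, e@B6, f@B2}  OUT={a@B2, a@B4, b@B3, c@B1, e@B6, f@B2}
  B4:  IN={a@B2, a@B4, b@B3, c@B1, e@B6, f@B2}  OUT={a@B4, b@B3, c@B1, e@B6, f@B2}
  B5:  IN={a@B4, b@B3, c@B1, e@B6, f@B2}  OUT={a@B4, b@B3, c@B1, e@B5, f@B2}
  B6:  IN={a@B4, b@B3, c@B1, e@B5, f@B2}  OUT={a@B4, b@B6, c@B1, e@B6, f@B2}
  B7:  IN={a@B4, b@B6, c@B1, e@B6, f@B0, f@B2}  OUT={a@B4, b@B6, c@B1, d@B7, e@B6, f@B0, f@B2}
  B8:  IN={a@B2, a@B4, b@B3, b@B6, c@B1, d@B7, e@B6, f@B0, f@B2}  OUT={a@B8, b@B3, b@B6, c@B8, d@B7, e@B6, f@B0, f@B2}

Merge at B2: IN[B2] = OUT[B1] = {a@B2, a@B4, b@B3, c@B1, e@B6, f@B0, f@B2}
Applying B2's transfer function to that IN value gives OUT[B2] (row B2 above).

Answer: {a@B2, b@B3, c@B1, e@B6, f@B2}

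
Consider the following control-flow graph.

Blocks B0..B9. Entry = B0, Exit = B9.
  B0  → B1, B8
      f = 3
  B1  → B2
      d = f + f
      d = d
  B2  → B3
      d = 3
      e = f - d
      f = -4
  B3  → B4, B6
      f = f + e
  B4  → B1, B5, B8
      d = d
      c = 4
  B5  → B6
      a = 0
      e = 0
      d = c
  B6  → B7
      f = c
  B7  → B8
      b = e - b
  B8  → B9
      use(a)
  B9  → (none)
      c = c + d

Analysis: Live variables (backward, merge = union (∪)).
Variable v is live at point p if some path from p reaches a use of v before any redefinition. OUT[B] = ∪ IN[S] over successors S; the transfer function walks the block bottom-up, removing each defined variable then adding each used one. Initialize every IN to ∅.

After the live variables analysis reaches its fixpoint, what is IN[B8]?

Answer: {a, c, d}

Derivation:
Converged values:
  B0:   IN={a, b, c, d}   OUT={a, b, c, d, f}
  B1:   IN={a, b, c, f}   OUT={a, b, c, f}
  B2:   IN={a, b, c, f}   OUT={a, b, c, d, e, f}
  B3:   IN={a, b, c, d, e, f}   OUT={a, b, c, d, e, f}
  B4:   IN={a, b, d, f}   OUT={a, b, c, d, f}
  B5:   IN={b, c}   OUT={a, b, c, d, e}
  B6:   IN={a, b, c, d, e}   OUT={a, b, c, d, e}
  B7:   IN={a, b, c, d, e}   OUT={a, c, d}
  B8:   IN={a, c, d}   OUT={c, d}
  B9:   IN={c, d}   OUT={}

Merge at B8: OUT[B8] = IN[B9] = {c, d}
Applying B8's transfer function to that OUT value gives IN[B8] (row B8 above).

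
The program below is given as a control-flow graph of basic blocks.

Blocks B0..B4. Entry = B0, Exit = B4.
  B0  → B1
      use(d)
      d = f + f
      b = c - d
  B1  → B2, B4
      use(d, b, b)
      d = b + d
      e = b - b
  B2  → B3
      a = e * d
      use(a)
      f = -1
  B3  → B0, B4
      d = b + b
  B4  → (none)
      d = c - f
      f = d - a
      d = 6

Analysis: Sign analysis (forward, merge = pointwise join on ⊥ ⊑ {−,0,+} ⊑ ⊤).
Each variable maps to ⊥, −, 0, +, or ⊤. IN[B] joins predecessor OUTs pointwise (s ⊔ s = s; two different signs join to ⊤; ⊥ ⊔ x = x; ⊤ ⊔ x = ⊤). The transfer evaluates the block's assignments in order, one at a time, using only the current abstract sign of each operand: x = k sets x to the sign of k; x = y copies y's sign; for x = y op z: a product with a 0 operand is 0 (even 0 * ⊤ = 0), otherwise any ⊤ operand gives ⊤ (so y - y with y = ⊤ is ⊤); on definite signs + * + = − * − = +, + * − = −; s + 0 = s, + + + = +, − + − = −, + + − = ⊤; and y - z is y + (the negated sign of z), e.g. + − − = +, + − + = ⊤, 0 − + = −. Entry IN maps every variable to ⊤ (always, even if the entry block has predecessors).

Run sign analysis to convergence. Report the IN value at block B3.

Converged values:
  B0:  IN=(all ⊤)  OUT=(all ⊤)
  B1:  IN=(all ⊤)  OUT=(all ⊤)
  B2:  IN=(all ⊤)  OUT={f:-; rest ⊤}
  B3:  IN={f:-; rest ⊤}  OUT={f:-; rest ⊤}
  B4:  IN=(all ⊤)  OUT={d:+; rest ⊤}

Merge at B3: IN[B3] = OUT[B2] = {a: ⊤, b: ⊤, c: ⊤, d: ⊤, e: ⊤, f: -}

Answer: {a: ⊤, b: ⊤, c: ⊤, d: ⊤, e: ⊤, f: -}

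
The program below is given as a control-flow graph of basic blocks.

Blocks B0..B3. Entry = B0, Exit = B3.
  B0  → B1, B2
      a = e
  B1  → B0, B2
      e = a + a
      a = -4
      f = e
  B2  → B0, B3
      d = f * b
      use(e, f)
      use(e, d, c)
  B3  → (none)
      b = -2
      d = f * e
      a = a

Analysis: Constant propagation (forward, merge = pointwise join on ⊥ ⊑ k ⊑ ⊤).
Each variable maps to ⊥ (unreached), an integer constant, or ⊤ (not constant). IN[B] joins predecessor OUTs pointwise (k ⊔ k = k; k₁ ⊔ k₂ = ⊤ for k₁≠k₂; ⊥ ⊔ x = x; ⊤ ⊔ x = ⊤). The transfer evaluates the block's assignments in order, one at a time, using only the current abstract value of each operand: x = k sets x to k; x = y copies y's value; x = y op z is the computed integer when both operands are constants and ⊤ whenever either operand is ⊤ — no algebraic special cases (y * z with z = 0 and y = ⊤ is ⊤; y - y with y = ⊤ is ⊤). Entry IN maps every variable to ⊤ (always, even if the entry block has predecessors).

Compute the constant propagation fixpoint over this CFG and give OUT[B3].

Answer: {a: ⊤, b: -2, c: ⊤, d: ⊤, e: ⊤, f: ⊤}

Working:
Per-block solution:
  B0:   IN=(all ⊤)   OUT=(all ⊤)
  B1:   IN=(all ⊤)   OUT={a:-4; rest ⊤}
  B2:   IN=(all ⊤)   OUT=(all ⊤)
  B3:   IN=(all ⊤)   OUT={b:-2; rest ⊤}

Merge at B3: IN[B3] = OUT[B2] = {a: ⊤, b: ⊤, c: ⊤, d: ⊤, e: ⊤, f: ⊤}
Applying B3's transfer function to that IN value gives OUT[B3] (row B3 above).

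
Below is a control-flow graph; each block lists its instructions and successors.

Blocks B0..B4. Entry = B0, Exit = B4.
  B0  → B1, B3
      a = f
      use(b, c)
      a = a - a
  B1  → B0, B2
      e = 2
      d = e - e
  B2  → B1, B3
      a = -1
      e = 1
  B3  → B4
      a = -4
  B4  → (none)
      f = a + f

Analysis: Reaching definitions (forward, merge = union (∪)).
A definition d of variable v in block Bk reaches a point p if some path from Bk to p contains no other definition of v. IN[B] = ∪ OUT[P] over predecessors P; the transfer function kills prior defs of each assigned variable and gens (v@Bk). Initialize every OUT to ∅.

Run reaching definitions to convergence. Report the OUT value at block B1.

Answer: {a@B0, a@B2, d@B1, e@B1}

Working:
Per-block solution:
  B0: | IN={a@B0, a@B2, d@B1, e@B1} | OUT={a@B0, d@B1, e@B1}
  B1: | IN={a@B0, a@B2, d@B1, e@B1, e@B2} | OUT={a@B0, a@B2, d@B1, e@B1}
  B2: | IN={a@B0, a@B2, d@B1, e@B1} | OUT={a@B2, d@B1, e@B2}
  B3: | IN={a@B0, a@B2, d@B1, e@B1, e@B2} | OUT={a@B3, d@B1, e@B1, e@B2}
  B4: | IN={a@B3, d@B1, e@B1, e@B2} | OUT={a@B3, d@B1, e@B1, e@B2, f@B4}

Merge at B1: IN[B1] = OUT[B0] ⊔ OUT[B2] = {a@B0, a@B2, d@B1, e@B1, e@B2}
Applying B1's transfer function to that IN value gives OUT[B1] (row B1 above).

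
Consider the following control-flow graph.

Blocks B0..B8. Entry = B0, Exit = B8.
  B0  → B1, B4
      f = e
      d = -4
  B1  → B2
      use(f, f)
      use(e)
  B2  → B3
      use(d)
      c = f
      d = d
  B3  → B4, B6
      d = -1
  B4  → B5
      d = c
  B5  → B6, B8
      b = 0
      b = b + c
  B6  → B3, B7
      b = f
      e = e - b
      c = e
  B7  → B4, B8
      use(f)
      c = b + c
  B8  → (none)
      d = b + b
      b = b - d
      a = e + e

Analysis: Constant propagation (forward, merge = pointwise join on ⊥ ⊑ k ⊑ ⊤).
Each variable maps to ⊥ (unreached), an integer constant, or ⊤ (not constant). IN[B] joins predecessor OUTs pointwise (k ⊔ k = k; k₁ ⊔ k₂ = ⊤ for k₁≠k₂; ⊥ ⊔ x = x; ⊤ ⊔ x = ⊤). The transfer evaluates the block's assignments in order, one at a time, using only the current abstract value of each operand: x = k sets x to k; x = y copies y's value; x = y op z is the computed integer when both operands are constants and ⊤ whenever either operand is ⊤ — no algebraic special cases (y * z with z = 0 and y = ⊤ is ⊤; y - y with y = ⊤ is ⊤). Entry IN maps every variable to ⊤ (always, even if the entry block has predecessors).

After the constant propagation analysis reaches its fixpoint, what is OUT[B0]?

Answer: {a: ⊤, b: ⊤, c: ⊤, d: -4, e: ⊤, f: ⊤}

Trace:
Per-block solution:
  B0: | IN=(all ⊤) | OUT={d:-4; rest ⊤}
  B1: | IN={d:-4; rest ⊤} | OUT={d:-4; rest ⊤}
  B2: | IN={d:-4; rest ⊤} | OUT={d:-4; rest ⊤}
  B3: | IN=(all ⊤) | OUT={d:-1; rest ⊤}
  B4: | IN=(all ⊤) | OUT=(all ⊤)
  B5: | IN=(all ⊤) | OUT=(all ⊤)
  B6: | IN=(all ⊤) | OUT=(all ⊤)
  B7: | IN=(all ⊤) | OUT=(all ⊤)
  B8: | IN=(all ⊤) | OUT=(all ⊤)

B0 is the boundary node: IN[B0] = {a: ⊤, b: ⊤, c: ⊤, d: ⊤, e: ⊤, f: ⊤}
Applying B0's transfer function to that IN value gives OUT[B0] (row B0 above).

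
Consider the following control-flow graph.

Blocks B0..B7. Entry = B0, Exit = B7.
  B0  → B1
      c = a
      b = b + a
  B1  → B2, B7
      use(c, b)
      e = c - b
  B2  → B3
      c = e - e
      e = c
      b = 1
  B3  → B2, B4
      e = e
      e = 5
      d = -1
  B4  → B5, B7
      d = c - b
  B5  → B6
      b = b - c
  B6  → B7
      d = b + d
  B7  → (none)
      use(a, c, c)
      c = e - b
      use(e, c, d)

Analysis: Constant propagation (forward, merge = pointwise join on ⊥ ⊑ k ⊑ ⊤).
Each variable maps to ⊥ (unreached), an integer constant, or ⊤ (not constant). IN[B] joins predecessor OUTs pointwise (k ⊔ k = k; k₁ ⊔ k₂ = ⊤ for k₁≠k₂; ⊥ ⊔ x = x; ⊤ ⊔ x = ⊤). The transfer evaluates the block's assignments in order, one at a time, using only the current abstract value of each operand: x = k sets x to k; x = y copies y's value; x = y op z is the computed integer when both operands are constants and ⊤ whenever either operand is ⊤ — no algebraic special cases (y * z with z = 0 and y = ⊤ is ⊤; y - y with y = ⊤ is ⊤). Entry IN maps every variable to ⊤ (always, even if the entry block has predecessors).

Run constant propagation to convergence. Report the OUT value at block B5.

Answer: {a: ⊤, b: ⊤, c: ⊤, d: ⊤, e: 5, f: ⊤}

Derivation:
Converged values:
  B0:   IN=(all ⊤)   OUT=(all ⊤)
  B1:   IN=(all ⊤)   OUT=(all ⊤)
  B2:   IN=(all ⊤)   OUT={b:1; rest ⊤}
  B3:   IN={b:1; rest ⊤}   OUT={b:1, d:-1, e:5; rest ⊤}
  B4:   IN={b:1, d:-1, e:5; rest ⊤}   OUT={b:1, e:5; rest ⊤}
  B5:   IN={b:1, e:5; rest ⊤}   OUT={e:5; rest ⊤}
  B6:   IN={e:5; rest ⊤}   OUT={e:5; rest ⊤}
  B7:   IN=(all ⊤)   OUT=(all ⊤)

Merge at B5: IN[B5] = OUT[B4] = {a: ⊤, b: 1, c: ⊤, d: ⊤, e: 5, f: ⊤}
Applying B5's transfer function to that IN value gives OUT[B5] (row B5 above).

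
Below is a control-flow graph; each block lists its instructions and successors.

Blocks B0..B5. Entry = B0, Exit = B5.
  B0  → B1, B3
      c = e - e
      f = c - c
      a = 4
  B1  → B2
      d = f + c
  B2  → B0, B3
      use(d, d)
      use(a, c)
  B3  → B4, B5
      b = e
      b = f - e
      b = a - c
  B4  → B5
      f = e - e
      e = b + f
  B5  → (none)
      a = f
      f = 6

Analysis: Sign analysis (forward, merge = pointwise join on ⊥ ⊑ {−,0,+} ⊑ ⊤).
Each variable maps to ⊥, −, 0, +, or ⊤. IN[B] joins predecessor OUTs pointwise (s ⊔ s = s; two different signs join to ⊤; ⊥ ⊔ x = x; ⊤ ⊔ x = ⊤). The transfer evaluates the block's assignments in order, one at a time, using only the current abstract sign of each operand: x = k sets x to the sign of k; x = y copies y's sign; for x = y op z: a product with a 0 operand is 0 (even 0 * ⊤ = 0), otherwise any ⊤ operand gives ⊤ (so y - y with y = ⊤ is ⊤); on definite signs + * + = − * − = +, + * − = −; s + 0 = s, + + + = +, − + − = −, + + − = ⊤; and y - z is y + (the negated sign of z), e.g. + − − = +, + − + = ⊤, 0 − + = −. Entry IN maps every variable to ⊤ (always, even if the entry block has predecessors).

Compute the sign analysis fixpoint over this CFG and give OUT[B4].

Answer: {a: +, b: ⊤, c: ⊤, d: ⊤, e: ⊤, f: ⊤}

Derivation:
Per-block solution:
  B0:  IN=(all ⊤)  OUT={a:+; rest ⊤}
  B1:  IN={a:+; rest ⊤}  OUT={a:+; rest ⊤}
  B2:  IN={a:+; rest ⊤}  OUT={a:+; rest ⊤}
  B3:  IN={a:+; rest ⊤}  OUT={a:+; rest ⊤}
  B4:  IN={a:+; rest ⊤}  OUT={a:+; rest ⊤}
  B5:  IN={a:+; rest ⊤}  OUT={f:+; rest ⊤}

Merge at B4: IN[B4] = OUT[B3] = {a: +, b: ⊤, c: ⊤, d: ⊤, e: ⊤, f: ⊤}
Applying B4's transfer function to that IN value gives OUT[B4] (row B4 above).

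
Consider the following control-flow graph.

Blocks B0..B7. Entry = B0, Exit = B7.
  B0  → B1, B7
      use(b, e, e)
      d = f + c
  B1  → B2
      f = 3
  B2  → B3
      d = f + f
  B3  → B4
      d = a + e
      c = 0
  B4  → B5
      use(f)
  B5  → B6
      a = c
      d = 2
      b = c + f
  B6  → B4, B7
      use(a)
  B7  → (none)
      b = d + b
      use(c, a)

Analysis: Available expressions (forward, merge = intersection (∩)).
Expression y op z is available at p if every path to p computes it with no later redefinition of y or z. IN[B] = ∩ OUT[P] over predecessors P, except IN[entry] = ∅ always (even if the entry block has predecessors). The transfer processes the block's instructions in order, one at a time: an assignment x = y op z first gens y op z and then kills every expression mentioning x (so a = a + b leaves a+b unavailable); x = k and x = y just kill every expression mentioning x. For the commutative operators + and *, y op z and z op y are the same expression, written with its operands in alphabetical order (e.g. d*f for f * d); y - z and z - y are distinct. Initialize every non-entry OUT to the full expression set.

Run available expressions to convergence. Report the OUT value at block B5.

Per-block solution:
  B0:  IN={}  OUT={c+f}
  B1:  IN={c+f}  OUT={}
  B2:  IN={}  OUT={f+f}
  B3:  IN={f+f}  OUT={a+e, f+f}
  B4:  IN={f+f}  OUT={f+f}
  B5:  IN={f+f}  OUT={c+f, f+f}
  B6:  IN={c+f, f+f}  OUT={c+f, f+f}
  B7:  IN={c+f}  OUT={c+f}

Merge at B5: IN[B5] = OUT[B4] = {f+f}
Applying B5's transfer function to that IN value gives OUT[B5] (row B5 above).

Answer: {c+f, f+f}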